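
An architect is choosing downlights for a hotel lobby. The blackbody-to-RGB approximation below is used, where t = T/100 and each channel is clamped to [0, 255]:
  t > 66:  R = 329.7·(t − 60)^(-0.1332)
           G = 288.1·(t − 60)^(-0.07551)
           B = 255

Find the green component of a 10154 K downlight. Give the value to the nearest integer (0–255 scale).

t = 10154/100 = 101.54; the t > 66 branch applies.
G = 288.1·(101.54 − 60)^(-0.07551) = 288.1·41.54^(-0.07551) = 288.1·0.75473 = 217.437.
Rounded: 217.

217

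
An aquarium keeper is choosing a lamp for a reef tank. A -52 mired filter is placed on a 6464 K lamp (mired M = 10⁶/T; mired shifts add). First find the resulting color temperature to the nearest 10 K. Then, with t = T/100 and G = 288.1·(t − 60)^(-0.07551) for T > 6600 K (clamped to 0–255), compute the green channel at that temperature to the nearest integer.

M_in = 10⁶/6464 = 154.70; M_out = 154.70 + (-52) = 102.70.
T_out = 10⁶/102.70 = 9736.8 K → 9740 K; t = 97.4.
G = 288.1·(97.4 − 60)^(-0.07551) = 288.1·37.4^(-0.07551) = 288.1·0.76073 = 219.167.
Rounded: 219.

219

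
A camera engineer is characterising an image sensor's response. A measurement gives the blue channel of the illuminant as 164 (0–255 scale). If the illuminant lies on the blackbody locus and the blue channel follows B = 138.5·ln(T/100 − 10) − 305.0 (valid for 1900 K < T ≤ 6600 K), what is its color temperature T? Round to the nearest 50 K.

ln(t − 10) = (164 + 305.0) / 138.5 = 3.3863.
t − 10 = e^3.3863 = 29.556, so t = 39.556.
T = 100·t = 3956 K → 3950 K to the nearest 50 K.

3950 K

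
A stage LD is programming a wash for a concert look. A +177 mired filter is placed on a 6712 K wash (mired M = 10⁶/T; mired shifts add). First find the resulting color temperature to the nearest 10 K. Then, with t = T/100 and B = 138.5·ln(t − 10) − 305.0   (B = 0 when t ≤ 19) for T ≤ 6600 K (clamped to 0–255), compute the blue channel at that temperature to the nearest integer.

115

M_in = 10⁶/6712 = 148.99; M_out = 148.99 + (+177) = 325.99.
T_out = 10⁶/325.99 = 3067.6 K → 3070 K; t = 30.7.
B = 138.5·ln(30.7 − 10) − 305.0 = 138.5·ln 20.7 − 305.0 = 138.5·3.0301 − 305.0 = 114.674.
Rounded: 115.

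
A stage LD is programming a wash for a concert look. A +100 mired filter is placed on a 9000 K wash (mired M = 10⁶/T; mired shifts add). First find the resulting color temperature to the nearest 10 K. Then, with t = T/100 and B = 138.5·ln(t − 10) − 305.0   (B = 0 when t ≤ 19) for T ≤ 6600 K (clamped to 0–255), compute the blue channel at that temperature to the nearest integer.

197

M_in = 10⁶/9000 = 111.11; M_out = 111.11 + (+100) = 211.11.
T_out = 10⁶/211.11 = 4736.8 K → 4740 K; t = 47.4.
B = 138.5·ln(47.4 − 10) − 305.0 = 138.5·ln 37.4 − 305.0 = 138.5·3.6217 − 305.0 = 196.601.
Rounded: 197.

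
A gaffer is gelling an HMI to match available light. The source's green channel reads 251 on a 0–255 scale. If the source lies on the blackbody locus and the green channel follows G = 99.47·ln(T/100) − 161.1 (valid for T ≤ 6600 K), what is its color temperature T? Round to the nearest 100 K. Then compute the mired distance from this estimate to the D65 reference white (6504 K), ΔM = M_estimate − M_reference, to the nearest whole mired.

+5 mireds

ln t = (251 + 161.1) / 99.47 = 4.1430.
t = e^4.1430 = 62.989.
T = 100·t = 6299 K → 6300 K to the nearest 100 K.
M_estimate = 10⁶/6300 = 158.73; M_reference = 10⁶/6504 = 153.75.
ΔM = 158.73 − 153.75 = 4.98 → +5 mireds.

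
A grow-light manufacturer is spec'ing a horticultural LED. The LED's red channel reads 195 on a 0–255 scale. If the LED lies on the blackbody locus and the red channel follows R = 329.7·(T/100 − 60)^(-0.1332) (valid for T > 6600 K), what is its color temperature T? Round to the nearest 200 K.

11200 K

(t − 60)^(-0.1332) = 195/329.7 = 0.59145.
t − 60 = 0.59145^(1/-0.1332) = 0.59145^(-7.508) = 51.564, so t = 111.564.
T = 100·t = 11156 K → 11200 K to the nearest 200 K.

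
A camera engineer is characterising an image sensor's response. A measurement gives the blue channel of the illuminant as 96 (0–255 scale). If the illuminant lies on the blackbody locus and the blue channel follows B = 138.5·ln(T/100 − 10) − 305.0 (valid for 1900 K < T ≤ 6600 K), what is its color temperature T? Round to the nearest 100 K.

2800 K

ln(t − 10) = (96 + 305.0) / 138.5 = 2.8953.
t − 10 = e^2.8953 = 18.089, so t = 28.089.
T = 100·t = 2809 K → 2800 K to the nearest 100 K.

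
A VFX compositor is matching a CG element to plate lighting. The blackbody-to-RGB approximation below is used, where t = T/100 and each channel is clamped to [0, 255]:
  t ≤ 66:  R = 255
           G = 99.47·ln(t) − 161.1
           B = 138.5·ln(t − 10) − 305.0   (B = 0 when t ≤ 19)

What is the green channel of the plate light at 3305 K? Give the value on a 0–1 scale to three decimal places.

t = 3305/100 = 33.05; the t ≤ 66 branch applies.
G = 99.47·ln 33.05 − 161.1 = 99.47·3.4980 − 161.1 = 186.848.
On a 0–1 scale: 186.848/255 = 0.7327 → 0.733.

0.733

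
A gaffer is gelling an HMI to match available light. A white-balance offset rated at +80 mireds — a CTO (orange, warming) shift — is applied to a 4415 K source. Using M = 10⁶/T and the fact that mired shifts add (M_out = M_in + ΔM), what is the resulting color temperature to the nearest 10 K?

3260 K

M_in = 10⁶/4415 = 226.50 mireds.
M_out = 226.50 + (+80) = 306.50 mireds.
T_out = 10⁶/306.50 = 3262.6 K → 3260 K.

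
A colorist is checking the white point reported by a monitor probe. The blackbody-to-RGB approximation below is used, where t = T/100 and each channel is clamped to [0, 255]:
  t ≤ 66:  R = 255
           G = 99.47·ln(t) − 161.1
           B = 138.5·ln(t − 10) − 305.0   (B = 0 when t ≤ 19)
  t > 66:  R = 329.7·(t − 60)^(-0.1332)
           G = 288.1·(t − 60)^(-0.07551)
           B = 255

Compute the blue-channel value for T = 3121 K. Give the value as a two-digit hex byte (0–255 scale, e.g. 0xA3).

t = 3121/100 = 31.21; the t ≤ 66 branch applies.
B = 138.5·ln(31.21 − 10) − 305.0 = 138.5·ln 21.21 − 305.0 = 138.5·3.0545 − 305.0 = 118.044.
Rounded: 118; in hex, 0x76.

0x76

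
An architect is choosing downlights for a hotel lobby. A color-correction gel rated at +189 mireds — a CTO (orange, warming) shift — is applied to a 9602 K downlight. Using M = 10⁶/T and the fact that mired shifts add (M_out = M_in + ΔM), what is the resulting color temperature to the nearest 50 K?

M_in = 10⁶/9602 = 104.14 mireds.
M_out = 104.14 + (+189) = 293.14 mireds.
T_out = 10⁶/293.14 = 3411.3 K → 3400 K.

3400 K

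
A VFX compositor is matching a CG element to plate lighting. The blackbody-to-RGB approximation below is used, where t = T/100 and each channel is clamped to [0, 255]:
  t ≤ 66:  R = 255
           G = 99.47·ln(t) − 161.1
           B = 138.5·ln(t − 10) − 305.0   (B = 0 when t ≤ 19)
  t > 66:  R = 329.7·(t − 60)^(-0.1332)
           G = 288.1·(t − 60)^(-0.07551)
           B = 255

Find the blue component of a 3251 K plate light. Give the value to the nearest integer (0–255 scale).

t = 3251/100 = 32.51; the t ≤ 66 branch applies.
B = 138.5·ln(32.51 − 10) − 305.0 = 138.5·ln 22.51 − 305.0 = 138.5·3.1140 − 305.0 = 126.283.
Rounded: 126.

126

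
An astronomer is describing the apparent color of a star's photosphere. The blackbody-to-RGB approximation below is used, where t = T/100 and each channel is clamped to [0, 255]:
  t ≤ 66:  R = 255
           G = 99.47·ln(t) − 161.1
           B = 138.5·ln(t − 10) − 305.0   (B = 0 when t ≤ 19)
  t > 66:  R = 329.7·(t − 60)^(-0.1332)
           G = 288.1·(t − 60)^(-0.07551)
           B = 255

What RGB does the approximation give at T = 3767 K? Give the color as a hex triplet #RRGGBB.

#FFC89B

t = 3767/100 = 37.67; the t ≤ 66 branch applies.
R = 255 by definition for t ≤ 66.
G = 99.47·ln 37.67 − 161.1 = 99.47·3.6289 − 161.1 = 199.863.
B = 138.5·ln(37.67 − 10) − 305.0 = 138.5·ln 27.67 − 305.0 = 138.5·3.3203 − 305.0 = 154.868.
Rounded: (255, 200, 155).
In hex: #FFC89B.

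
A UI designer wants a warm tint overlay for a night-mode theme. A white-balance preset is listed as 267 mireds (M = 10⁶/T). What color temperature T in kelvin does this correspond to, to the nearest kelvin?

T = 10⁶ / 267 = 3745.32 K → 3745 K.

3745 K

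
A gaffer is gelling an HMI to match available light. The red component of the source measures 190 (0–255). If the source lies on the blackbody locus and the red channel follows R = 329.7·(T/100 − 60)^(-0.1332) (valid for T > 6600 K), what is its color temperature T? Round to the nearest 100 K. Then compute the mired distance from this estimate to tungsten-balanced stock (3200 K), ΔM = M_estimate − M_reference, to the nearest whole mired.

-231 mireds

(t − 60)^(-0.1332) = 190/329.7 = 0.57628.
t − 60 = 0.57628^(1/-0.1332) = 0.57628^(-7.508) = 62.667, so t = 122.667.
T = 100·t = 12267 K → 12300 K to the nearest 100 K.
M_estimate = 10⁶/12300 = 81.30; M_reference = 10⁶/3200 = 312.50.
ΔM = 81.30 − 312.50 = -231.20 → -231 mireds.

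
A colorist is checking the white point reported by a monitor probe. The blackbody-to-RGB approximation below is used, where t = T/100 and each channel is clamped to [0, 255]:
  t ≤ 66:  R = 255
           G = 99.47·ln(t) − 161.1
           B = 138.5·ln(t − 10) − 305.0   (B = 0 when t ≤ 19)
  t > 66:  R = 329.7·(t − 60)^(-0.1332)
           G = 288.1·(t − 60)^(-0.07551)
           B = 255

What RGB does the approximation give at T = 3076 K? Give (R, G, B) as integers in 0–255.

t = 3076/100 = 30.76; the t ≤ 66 branch applies.
R = 255 by definition for t ≤ 66.
G = 99.47·ln 30.76 − 161.1 = 99.47·3.4262 − 161.1 = 179.706.
B = 138.5·ln(30.76 − 10) − 305.0 = 138.5·ln 20.76 − 305.0 = 138.5·3.0330 − 305.0 = 115.074.
Rounded: (255, 180, 115).

(255, 180, 115)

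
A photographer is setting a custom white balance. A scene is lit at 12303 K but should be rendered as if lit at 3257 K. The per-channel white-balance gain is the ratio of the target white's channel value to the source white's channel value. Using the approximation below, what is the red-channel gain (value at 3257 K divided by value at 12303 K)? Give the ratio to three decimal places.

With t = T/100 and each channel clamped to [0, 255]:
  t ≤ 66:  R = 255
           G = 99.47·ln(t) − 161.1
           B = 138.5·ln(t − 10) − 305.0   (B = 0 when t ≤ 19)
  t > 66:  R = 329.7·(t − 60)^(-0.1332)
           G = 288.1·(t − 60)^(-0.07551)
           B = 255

At 12303 K (t = 123.03):
  R = 329.7·(123.03 − 60)^(-0.1332) = 329.7·63.03^(-0.1332) = 329.7·0.57584 = 189.854.
At 3257 K (t = 32.57):
  R = 255 by definition for t ≤ 66.
Gain = 255.000 / 189.854 = 1.3431 → 1.343.

1.343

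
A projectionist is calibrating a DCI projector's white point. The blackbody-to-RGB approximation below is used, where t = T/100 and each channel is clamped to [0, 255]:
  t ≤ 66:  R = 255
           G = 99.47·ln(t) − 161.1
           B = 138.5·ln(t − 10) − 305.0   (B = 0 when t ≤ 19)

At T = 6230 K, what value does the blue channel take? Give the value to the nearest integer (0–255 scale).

t = 6230/100 = 62.3; the t ≤ 66 branch applies.
B = 138.5·ln(62.3 − 10) − 305.0 = 138.5·ln 52.3 − 305.0 = 138.5·3.9570 − 305.0 = 243.044.
Rounded: 243.

243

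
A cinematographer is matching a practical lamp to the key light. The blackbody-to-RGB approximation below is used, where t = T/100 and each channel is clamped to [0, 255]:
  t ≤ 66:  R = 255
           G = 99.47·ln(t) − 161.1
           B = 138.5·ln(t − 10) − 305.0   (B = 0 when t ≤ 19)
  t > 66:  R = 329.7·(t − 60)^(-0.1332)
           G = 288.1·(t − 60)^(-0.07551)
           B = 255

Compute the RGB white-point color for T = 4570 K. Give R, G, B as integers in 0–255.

R=255, G=219, B=190

t = 4570/100 = 45.7; the t ≤ 66 branch applies.
R = 255 by definition for t ≤ 66.
G = 99.47·ln 45.7 − 161.1 = 99.47·3.8221 − 161.1 = 219.084.
B = 138.5·ln(45.7 − 10) − 305.0 = 138.5·ln 35.7 − 305.0 = 138.5·3.5752 − 305.0 = 190.158.
Rounded: (255, 219, 190).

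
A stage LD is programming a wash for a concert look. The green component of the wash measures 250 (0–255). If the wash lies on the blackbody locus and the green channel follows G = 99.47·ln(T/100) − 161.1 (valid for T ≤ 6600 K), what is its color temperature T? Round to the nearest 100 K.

6200 K

ln t = (250 + 161.1) / 99.47 = 4.1329.
t = e^4.1329 = 62.359.
T = 100·t = 6236 K → 6200 K to the nearest 100 K.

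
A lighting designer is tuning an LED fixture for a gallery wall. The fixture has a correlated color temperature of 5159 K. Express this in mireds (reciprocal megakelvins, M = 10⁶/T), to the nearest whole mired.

M = 10⁶ / 5159 = 193.836 → 194 mireds.

194 mireds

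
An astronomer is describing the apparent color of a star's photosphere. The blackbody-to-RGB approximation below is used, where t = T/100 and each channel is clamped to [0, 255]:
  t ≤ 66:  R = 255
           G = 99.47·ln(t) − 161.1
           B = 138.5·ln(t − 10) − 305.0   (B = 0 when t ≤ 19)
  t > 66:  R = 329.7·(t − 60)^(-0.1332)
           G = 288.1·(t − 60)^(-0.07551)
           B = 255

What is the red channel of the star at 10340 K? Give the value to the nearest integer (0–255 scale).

t = 10340/100 = 103.4; the t > 66 branch applies.
R = 329.7·(103.4 − 60)^(-0.1332) = 329.7·43.4^(-0.1332) = 329.7·0.60518 = 199.529.
Rounded: 200.

200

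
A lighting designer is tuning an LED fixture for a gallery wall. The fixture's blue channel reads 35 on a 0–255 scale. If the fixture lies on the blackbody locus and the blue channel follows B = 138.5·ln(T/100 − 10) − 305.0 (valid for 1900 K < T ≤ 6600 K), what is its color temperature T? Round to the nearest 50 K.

2150 K

ln(t − 10) = (35 + 305.0) / 138.5 = 2.4549.
t − 10 = e^2.4549 = 11.645, so t = 21.645.
T = 100·t = 2164 K → 2150 K to the nearest 50 K.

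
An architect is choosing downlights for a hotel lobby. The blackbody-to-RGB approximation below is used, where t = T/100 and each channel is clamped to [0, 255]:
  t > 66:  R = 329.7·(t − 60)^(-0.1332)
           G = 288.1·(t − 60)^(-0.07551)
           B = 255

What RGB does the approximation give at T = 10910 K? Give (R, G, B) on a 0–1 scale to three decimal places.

t = 10910/100 = 109.1; the t > 66 branch applies.
R = 329.7·(109.1 − 60)^(-0.1332) = 329.7·49.1^(-0.1332) = 329.7·0.59532 = 196.276.
G = 288.1·(109.1 − 60)^(-0.07551) = 288.1·49.1^(-0.07551) = 288.1·0.74526 = 214.709.
B = 255 by definition for t > 66.
Dividing each by 255: (0.7697, 0.8420, 1.0000) → (0.770, 0.842, 1.000).

(0.770, 0.842, 1.000)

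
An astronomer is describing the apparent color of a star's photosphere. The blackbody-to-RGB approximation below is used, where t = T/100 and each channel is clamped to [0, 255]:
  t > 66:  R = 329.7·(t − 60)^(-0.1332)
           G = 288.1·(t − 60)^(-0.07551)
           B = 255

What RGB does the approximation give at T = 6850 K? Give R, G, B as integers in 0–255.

R=248, G=245, B=255

t = 6850/100 = 68.5; the t > 66 branch applies.
R = 329.7·(68.5 − 60)^(-0.1332) = 329.7·8.5^(-0.1332) = 329.7·0.75197 = 247.925.
G = 288.1·(68.5 − 60)^(-0.07551) = 288.1·8.5^(-0.07551) = 288.1·0.85078 = 245.111.
B = 255 by definition for t > 66.
Rounded: (248, 245, 255).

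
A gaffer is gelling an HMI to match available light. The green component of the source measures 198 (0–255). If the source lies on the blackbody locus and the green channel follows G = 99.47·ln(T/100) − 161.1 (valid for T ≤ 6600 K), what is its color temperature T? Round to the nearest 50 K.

3700 K

ln t = (198 + 161.1) / 99.47 = 3.6101.
t = e^3.6101 = 36.971.
T = 100·t = 3697 K → 3700 K to the nearest 50 K.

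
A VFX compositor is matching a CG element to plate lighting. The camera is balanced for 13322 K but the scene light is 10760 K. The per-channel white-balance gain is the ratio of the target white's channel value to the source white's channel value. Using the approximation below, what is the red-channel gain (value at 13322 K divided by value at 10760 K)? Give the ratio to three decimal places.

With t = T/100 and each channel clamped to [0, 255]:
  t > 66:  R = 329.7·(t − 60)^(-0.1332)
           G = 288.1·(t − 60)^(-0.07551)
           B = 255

0.944

At 10760 K (t = 107.6):
  R = 329.7·(107.6 − 60)^(-0.1332) = 329.7·47.6^(-0.1332) = 329.7·0.59778 = 197.089.
At 13322 K (t = 133.22):
  R = 329.7·(133.22 − 60)^(-0.1332) = 329.7·73.22^(-0.1332) = 329.7·0.56446 = 186.102.
Gain = 186.102 / 197.089 = 0.9443 → 0.944.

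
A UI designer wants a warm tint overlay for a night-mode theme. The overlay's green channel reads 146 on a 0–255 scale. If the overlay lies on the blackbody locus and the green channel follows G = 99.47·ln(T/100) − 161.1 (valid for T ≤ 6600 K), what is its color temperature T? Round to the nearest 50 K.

ln t = (146 + 161.1) / 99.47 = 3.0874.
t = e^3.0874 = 21.919.
T = 100·t = 2192 K → 2200 K to the nearest 50 K.

2200 K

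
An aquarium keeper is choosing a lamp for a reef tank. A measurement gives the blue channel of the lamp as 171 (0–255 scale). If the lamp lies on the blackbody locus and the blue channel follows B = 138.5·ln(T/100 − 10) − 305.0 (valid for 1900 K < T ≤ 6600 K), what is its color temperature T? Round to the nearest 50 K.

4100 K

ln(t − 10) = (171 + 305.0) / 138.5 = 3.4368.
t − 10 = e^3.4368 = 31.088, so t = 41.088.
T = 100·t = 4109 K → 4100 K to the nearest 50 K.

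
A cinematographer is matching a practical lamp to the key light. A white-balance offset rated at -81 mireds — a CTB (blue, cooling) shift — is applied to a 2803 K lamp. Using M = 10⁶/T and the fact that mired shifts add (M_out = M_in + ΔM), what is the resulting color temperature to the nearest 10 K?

3630 K

M_in = 10⁶/2803 = 356.76 mireds.
M_out = 356.76 + (-81) = 275.76 mireds.
T_out = 10⁶/275.76 = 3626.3 K → 3630 K.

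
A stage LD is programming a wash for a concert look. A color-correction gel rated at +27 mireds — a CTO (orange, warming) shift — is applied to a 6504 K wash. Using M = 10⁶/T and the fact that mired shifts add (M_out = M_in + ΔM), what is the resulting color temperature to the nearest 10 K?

5530 K

M_in = 10⁶/6504 = 153.75 mireds.
M_out = 153.75 + (+27) = 180.75 mireds.
T_out = 10⁶/180.75 = 5532.5 K → 5530 K.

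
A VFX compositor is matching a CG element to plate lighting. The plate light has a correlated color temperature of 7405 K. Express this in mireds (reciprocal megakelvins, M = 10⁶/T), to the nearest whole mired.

135 mireds

M = 10⁶ / 7405 = 135.044 → 135 mireds.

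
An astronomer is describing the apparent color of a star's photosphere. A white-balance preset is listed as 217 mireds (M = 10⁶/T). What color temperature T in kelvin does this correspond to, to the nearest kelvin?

4608 K

T = 10⁶ / 217 = 4608.29 K → 4608 K.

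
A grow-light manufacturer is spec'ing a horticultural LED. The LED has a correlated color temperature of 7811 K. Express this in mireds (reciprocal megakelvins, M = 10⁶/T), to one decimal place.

128.0 mireds

M = 10⁶ / 7811 = 128.025 → 128.0 mireds.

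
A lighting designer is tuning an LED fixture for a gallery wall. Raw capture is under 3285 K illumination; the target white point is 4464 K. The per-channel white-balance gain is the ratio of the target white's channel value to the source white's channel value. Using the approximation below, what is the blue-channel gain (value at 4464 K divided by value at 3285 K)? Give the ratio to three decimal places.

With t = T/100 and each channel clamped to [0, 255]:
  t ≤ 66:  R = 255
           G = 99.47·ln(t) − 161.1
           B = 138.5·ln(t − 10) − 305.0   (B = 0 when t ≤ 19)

At 3285 K (t = 32.85):
  B = 138.5·ln(32.85 − 10) − 305.0 = 138.5·ln 22.85 − 305.0 = 138.5·3.1290 − 305.0 = 128.360.
At 4464 K (t = 44.64):
  B = 138.5·ln(44.64 − 10) − 305.0 = 138.5·ln 34.64 − 305.0 = 138.5·3.5450 − 305.0 = 185.984.
Gain = 185.984 / 128.360 = 1.4489 → 1.449.

1.449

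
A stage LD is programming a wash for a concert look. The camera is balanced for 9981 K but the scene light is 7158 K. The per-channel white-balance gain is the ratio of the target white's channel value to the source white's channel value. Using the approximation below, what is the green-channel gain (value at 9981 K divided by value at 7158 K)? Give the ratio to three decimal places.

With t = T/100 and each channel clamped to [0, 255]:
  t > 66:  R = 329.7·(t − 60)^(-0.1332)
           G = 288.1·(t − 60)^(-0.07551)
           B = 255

At 7158 K (t = 71.58):
  G = 288.1·(71.58 − 60)^(-0.07551) = 288.1·11.58^(-0.07551) = 288.1·0.83115 = 239.454.
At 9981 K (t = 99.81):
  G = 288.1·(99.81 − 60)^(-0.07551) = 288.1·39.81^(-0.07551) = 288.1·0.75715 = 218.136.
Gain = 218.136 / 239.454 = 0.9110 → 0.911.

0.911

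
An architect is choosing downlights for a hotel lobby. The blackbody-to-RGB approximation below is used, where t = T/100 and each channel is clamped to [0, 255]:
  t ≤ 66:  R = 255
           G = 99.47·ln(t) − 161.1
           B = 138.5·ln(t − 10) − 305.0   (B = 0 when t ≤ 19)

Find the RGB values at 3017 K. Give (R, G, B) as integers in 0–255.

t = 3017/100 = 30.17; the t ≤ 66 branch applies.
R = 255 by definition for t ≤ 66.
G = 99.47·ln 30.17 − 161.1 = 99.47·3.4068 − 161.1 = 177.779.
B = 138.5·ln(30.17 − 10) − 305.0 = 138.5·ln 20.17 − 305.0 = 138.5·3.0042 − 305.0 = 111.081.
Rounded: (255, 178, 111).

(255, 178, 111)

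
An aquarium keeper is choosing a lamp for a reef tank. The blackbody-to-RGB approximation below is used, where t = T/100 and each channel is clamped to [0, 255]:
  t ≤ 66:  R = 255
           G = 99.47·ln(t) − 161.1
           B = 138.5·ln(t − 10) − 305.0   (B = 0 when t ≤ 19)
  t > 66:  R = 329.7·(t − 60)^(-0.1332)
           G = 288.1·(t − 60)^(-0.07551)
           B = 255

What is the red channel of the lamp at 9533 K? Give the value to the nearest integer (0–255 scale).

205

t = 9533/100 = 95.33; the t > 66 branch applies.
R = 329.7·(95.33 − 60)^(-0.1332) = 329.7·35.33^(-0.1332) = 329.7·0.62200 = 205.072.
Rounded: 205.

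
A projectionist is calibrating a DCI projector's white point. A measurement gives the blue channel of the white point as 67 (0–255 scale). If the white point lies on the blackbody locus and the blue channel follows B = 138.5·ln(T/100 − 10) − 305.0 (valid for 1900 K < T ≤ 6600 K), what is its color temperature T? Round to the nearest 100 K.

ln(t − 10) = (67 + 305.0) / 138.5 = 2.6859.
t − 10 = e^2.6859 = 14.672, so t = 24.672.
T = 100·t = 2467 K → 2500 K to the nearest 100 K.

2500 K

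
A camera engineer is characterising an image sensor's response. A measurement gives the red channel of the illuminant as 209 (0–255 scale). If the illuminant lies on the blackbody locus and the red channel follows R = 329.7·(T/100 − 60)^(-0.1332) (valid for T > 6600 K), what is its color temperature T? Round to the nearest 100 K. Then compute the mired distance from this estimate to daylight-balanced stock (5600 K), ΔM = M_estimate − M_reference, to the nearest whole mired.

-69 mireds

(t − 60)^(-0.1332) = 209/329.7 = 0.63391.
t − 60 = 0.63391^(1/-0.1332) = 0.63391^(-7.508) = 30.639, so t = 90.639.
T = 100·t = 9064 K → 9100 K to the nearest 100 K.
M_estimate = 10⁶/9100 = 109.89; M_reference = 10⁶/5600 = 178.57.
ΔM = 109.89 − 178.57 = -68.68 → -69 mireds.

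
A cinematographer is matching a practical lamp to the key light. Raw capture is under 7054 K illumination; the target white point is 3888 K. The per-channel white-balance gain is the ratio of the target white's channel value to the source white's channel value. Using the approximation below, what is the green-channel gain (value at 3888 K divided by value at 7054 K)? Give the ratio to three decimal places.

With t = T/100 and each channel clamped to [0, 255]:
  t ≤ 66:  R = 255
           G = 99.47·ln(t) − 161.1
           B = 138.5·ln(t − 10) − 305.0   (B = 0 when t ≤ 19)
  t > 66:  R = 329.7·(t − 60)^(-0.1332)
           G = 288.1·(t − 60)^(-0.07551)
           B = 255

0.842

At 7054 K (t = 70.54):
  G = 288.1·(70.54 − 60)^(-0.07551) = 288.1·10.54^(-0.07551) = 288.1·0.83708 = 241.162.
At 3888 K (t = 38.88):
  G = 99.47·ln 38.88 − 161.1 = 99.47·3.6605 − 161.1 = 203.008.
Gain = 203.008 / 241.162 = 0.8418 → 0.842.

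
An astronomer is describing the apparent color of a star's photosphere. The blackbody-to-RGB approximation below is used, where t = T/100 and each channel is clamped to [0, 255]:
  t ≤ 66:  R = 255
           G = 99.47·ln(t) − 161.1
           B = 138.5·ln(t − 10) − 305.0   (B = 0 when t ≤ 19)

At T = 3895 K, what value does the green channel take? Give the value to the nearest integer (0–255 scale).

t = 3895/100 = 38.95; the t ≤ 66 branch applies.
G = 99.47·ln 38.95 − 161.1 = 99.47·3.6623 − 161.1 = 203.187.
Rounded: 203.

203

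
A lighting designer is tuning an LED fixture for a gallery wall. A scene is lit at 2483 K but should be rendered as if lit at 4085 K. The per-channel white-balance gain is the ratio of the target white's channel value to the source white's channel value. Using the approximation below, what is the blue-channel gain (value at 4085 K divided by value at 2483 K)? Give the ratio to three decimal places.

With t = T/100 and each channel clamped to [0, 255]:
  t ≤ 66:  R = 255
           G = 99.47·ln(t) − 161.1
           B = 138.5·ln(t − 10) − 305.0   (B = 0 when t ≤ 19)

2.481

At 2483 K (t = 24.83):
  B = 138.5·ln(24.83 − 10) − 305.0 = 138.5·ln 14.83 − 305.0 = 138.5·2.6967 − 305.0 = 68.486.
At 4085 K (t = 40.85):
  B = 138.5·ln(40.85 − 10) − 305.0 = 138.5·ln 30.85 − 305.0 = 138.5·3.4291 − 305.0 = 169.935.
Gain = 169.935 / 68.486 = 2.4813 → 2.481.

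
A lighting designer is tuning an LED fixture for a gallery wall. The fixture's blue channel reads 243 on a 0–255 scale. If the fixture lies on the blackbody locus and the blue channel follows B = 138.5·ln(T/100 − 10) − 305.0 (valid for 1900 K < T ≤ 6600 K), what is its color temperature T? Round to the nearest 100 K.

ln(t − 10) = (243 + 305.0) / 138.5 = 3.9567.
t − 10 = e^3.9567 = 52.283, so t = 62.283.
T = 100·t = 6228 K → 6200 K to the nearest 100 K.

6200 K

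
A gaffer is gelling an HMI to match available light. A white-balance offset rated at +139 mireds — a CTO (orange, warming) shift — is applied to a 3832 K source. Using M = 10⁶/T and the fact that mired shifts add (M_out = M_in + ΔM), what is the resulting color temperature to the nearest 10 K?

2500 K

M_in = 10⁶/3832 = 260.96 mireds.
M_out = 260.96 + (+139) = 399.96 mireds.
T_out = 10⁶/399.96 = 2500.2 K → 2500 K.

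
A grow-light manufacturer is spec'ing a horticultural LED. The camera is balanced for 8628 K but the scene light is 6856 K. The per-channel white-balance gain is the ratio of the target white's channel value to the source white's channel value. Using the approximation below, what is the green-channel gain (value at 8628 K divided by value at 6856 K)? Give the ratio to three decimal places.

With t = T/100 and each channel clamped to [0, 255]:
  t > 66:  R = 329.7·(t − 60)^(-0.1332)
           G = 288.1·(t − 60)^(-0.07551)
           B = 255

At 6856 K (t = 68.56):
  G = 288.1·(68.56 − 60)^(-0.07551) = 288.1·8.56^(-0.07551) = 288.1·0.85033 = 244.981.
At 8628 K (t = 86.28):
  G = 288.1·(86.28 − 60)^(-0.07551) = 288.1·26.28^(-0.07551) = 288.1·0.78128 = 225.085.
Gain = 225.085 / 244.981 = 0.9188 → 0.919.

0.919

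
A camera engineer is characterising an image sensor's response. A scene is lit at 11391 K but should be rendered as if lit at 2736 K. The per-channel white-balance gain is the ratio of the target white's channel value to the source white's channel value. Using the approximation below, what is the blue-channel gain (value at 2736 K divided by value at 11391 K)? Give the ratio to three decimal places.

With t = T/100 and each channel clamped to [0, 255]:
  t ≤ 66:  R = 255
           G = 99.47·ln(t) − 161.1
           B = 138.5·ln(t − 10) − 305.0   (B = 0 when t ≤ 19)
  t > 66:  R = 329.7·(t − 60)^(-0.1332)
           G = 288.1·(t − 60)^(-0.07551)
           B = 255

At 11391 K (t = 113.91):
  B = 255 by definition for t > 66.
At 2736 K (t = 27.36):
  B = 138.5·ln(27.36 − 10) − 305.0 = 138.5·ln 17.36 − 305.0 = 138.5·2.8542 − 305.0 = 90.302.
Gain = 90.302 / 255.000 = 0.3541 → 0.354.

0.354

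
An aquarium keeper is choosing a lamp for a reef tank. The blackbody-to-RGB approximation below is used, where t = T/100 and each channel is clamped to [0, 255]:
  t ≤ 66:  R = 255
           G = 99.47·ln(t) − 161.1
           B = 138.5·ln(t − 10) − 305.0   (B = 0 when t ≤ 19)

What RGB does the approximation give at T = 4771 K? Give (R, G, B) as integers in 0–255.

(255, 223, 198)

t = 4771/100 = 47.71; the t ≤ 66 branch applies.
R = 255 by definition for t ≤ 66.
G = 99.47·ln 47.71 − 161.1 = 99.47·3.8651 − 161.1 = 223.366.
B = 138.5·ln(47.71 − 10) − 305.0 = 138.5·ln 37.71 − 305.0 = 138.5·3.6299 − 305.0 = 197.745.
Rounded: (255, 223, 198).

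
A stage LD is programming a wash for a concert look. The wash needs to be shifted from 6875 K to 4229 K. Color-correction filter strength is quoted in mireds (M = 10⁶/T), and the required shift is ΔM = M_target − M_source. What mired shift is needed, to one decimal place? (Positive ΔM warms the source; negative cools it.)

M_source = 10⁶/6875 = 145.455; M_target = 10⁶/4229 = 236.463.
ΔM = 236.463 − 145.455 = 91.008 → +91.0 mireds, a warming shift.

+91.0 mireds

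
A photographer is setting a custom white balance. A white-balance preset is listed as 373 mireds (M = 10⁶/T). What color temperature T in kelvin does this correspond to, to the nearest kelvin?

T = 10⁶ / 373 = 2680.97 K → 2681 K.

2681 K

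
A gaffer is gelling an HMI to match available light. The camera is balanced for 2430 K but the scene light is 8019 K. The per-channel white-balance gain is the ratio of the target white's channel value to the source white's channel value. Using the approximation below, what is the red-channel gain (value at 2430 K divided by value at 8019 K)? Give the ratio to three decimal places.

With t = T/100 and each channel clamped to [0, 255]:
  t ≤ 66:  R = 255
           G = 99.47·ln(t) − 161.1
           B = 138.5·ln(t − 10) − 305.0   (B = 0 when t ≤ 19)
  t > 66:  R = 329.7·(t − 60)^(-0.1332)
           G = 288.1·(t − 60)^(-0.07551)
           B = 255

1.154

At 8019 K (t = 80.19):
  R = 329.7·(80.19 − 60)^(-0.1332) = 329.7·20.19^(-0.1332) = 329.7·0.67013 = 220.940.
At 2430 K (t = 24.3):
  R = 255 by definition for t ≤ 66.
Gain = 255.000 / 220.940 = 1.1542 → 1.154.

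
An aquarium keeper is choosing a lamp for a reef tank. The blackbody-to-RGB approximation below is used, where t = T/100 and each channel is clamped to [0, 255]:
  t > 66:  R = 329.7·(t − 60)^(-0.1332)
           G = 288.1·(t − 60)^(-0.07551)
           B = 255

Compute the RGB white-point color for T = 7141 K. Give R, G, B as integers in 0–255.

R=238, G=240, B=255

t = 7141/100 = 71.41; the t > 66 branch applies.
R = 329.7·(71.41 − 60)^(-0.1332) = 329.7·11.41^(-0.1332) = 329.7·0.72305 = 238.390.
G = 288.1·(71.41 − 60)^(-0.07551) = 288.1·11.41^(-0.07551) = 288.1·0.83208 = 239.722.
B = 255 by definition for t > 66.
Rounded: (238, 240, 255).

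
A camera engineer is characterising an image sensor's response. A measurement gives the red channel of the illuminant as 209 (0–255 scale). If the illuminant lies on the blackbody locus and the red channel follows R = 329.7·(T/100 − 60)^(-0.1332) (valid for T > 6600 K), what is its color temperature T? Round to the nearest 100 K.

9100 K

(t − 60)^(-0.1332) = 209/329.7 = 0.63391.
t − 60 = 0.63391^(1/-0.1332) = 0.63391^(-7.508) = 30.639, so t = 90.639.
T = 100·t = 9064 K → 9100 K to the nearest 100 K.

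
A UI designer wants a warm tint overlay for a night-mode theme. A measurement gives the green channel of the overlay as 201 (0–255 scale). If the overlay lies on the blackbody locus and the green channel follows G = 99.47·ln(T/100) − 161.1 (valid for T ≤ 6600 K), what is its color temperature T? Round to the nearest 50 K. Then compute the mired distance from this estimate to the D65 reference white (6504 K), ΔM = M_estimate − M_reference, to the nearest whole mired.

ln t = (201 + 161.1) / 99.47 = 3.6403.
t = e^3.6403 = 38.103.
T = 100·t = 3810 K → 3800 K to the nearest 50 K.
M_estimate = 10⁶/3800 = 263.16; M_reference = 10⁶/6504 = 153.75.
ΔM = 263.16 − 153.75 = 109.41 → +109 mireds.

+109 mireds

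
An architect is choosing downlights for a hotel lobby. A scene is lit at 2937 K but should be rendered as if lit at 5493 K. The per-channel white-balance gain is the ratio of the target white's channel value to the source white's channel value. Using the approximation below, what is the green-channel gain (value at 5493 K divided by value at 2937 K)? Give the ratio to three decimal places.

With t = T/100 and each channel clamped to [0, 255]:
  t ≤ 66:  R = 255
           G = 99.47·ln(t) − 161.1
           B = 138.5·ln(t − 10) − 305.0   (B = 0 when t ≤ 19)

At 2937 K (t = 29.37):
  G = 99.47·ln 29.37 − 161.1 = 99.47·3.3800 − 161.1 = 175.106.
At 5493 K (t = 54.93):
  G = 99.47·ln 54.93 − 161.1 = 99.47·4.0061 − 161.1 = 237.383.
Gain = 237.383 / 175.106 = 1.3557 → 1.356.

1.356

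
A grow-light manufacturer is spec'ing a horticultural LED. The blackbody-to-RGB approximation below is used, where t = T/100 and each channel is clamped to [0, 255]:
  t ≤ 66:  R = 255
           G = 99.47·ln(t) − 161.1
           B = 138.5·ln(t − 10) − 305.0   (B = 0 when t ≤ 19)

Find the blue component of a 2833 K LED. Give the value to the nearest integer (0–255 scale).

98

t = 2833/100 = 28.33; the t ≤ 66 branch applies.
B = 138.5·ln(28.33 − 10) − 305.0 = 138.5·ln 18.33 − 305.0 = 138.5·2.9085 − 305.0 = 97.833.
Rounded: 98.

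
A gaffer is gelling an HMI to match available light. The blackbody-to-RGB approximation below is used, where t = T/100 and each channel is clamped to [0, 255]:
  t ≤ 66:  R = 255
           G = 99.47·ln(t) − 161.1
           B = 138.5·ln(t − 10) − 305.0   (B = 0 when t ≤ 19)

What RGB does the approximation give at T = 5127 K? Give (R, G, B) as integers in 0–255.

t = 5127/100 = 51.27; the t ≤ 66 branch applies.
R = 255 by definition for t ≤ 66.
G = 99.47·ln 51.27 − 161.1 = 99.47·3.9371 − 161.1 = 230.524.
B = 138.5·ln(51.27 − 10) − 305.0 = 138.5·ln 41.27 − 305.0 = 138.5·3.7201 − 305.0 = 210.239.
Rounded: (255, 231, 210).

(255, 231, 210)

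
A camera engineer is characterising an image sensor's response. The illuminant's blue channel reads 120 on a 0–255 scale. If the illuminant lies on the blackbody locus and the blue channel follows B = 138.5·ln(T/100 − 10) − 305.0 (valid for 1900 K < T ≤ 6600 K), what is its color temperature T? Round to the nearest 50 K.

3150 K

ln(t − 10) = (120 + 305.0) / 138.5 = 3.0686.
t − 10 = e^3.0686 = 21.512, so t = 31.512.
T = 100·t = 3151 K → 3150 K to the nearest 50 K.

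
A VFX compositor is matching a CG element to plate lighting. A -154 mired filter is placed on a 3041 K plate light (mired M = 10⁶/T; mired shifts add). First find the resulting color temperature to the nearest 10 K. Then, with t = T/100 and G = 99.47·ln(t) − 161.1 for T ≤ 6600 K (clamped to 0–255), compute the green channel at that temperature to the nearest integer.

241

M_in = 10⁶/3041 = 328.84; M_out = 328.84 + (-154) = 174.84.
T_out = 10⁶/174.84 = 5719.5 K → 5720 K; t = 57.2.
G = 99.47·ln 57.2 − 161.1 = 99.47·4.0466 − 161.1 = 241.411.
Rounded: 241.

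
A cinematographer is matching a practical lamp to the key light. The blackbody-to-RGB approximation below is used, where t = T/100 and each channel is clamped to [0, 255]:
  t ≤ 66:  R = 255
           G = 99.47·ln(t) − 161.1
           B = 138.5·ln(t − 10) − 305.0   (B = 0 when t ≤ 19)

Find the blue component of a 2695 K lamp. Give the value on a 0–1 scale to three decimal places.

t = 2695/100 = 26.95; the t ≤ 66 branch applies.
B = 138.5·ln(26.95 − 10) − 305.0 = 138.5·ln 16.95 − 305.0 = 138.5·2.8303 − 305.0 = 86.992.
On a 0–1 scale: 86.992/255 = 0.3411 → 0.341.

0.341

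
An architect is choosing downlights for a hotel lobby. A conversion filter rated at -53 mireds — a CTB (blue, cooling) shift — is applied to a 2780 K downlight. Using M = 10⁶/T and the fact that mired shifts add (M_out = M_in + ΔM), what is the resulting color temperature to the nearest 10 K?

M_in = 10⁶/2780 = 359.71 mireds.
M_out = 359.71 + (-53) = 306.71 mireds.
T_out = 10⁶/306.71 = 3260.4 K → 3260 K.

3260 K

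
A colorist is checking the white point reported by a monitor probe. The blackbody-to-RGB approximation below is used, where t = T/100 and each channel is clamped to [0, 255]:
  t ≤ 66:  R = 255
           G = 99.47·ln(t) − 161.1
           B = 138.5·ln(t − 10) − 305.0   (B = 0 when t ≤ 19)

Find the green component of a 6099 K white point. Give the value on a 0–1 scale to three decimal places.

t = 6099/100 = 60.99; the t ≤ 66 branch applies.
G = 99.47·ln 60.99 − 161.1 = 99.47·4.1107 − 161.1 = 247.792.
On a 0–1 scale: 247.792/255 = 0.9717 → 0.972.

0.972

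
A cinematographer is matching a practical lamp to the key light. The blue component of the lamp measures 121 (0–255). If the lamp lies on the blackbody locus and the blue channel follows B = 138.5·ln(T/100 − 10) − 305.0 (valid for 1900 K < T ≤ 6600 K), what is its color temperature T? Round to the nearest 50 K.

3150 K

ln(t − 10) = (121 + 305.0) / 138.5 = 3.0758.
t − 10 = e^3.0758 = 21.667, so t = 31.667.
T = 100·t = 3167 K → 3150 K to the nearest 50 K.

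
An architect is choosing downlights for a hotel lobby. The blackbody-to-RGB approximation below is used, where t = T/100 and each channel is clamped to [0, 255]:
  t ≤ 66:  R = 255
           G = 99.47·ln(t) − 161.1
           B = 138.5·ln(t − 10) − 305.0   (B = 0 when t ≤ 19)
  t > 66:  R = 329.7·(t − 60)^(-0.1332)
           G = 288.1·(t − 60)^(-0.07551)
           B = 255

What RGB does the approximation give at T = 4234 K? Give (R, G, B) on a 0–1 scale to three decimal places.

(1.000, 0.829, 0.692)

t = 4234/100 = 42.34; the t ≤ 66 branch applies.
R = 255 by definition for t ≤ 66.
G = 99.47·ln 42.34 − 161.1 = 99.47·3.7457 − 161.1 = 211.488.
B = 138.5·ln(42.34 − 10) − 305.0 = 138.5·ln 32.34 − 305.0 = 138.5·3.4763 − 305.0 = 176.468.
Dividing each by 255: (1.0000, 0.8294, 0.6920) → (1.000, 0.829, 0.692).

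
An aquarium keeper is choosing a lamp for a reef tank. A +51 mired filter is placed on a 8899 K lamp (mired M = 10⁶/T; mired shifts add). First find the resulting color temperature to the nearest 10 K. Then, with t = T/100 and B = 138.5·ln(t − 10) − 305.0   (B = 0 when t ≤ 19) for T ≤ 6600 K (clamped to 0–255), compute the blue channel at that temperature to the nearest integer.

M_in = 10⁶/8899 = 112.37; M_out = 112.37 + (+51) = 163.37.
T_out = 10⁶/163.37 = 6121.0 K → 6120 K; t = 61.2.
B = 138.5·ln(61.2 − 10) − 305.0 = 138.5·ln 51.2 − 305.0 = 138.5·3.9357 − 305.0 = 240.100.
Rounded: 240.

240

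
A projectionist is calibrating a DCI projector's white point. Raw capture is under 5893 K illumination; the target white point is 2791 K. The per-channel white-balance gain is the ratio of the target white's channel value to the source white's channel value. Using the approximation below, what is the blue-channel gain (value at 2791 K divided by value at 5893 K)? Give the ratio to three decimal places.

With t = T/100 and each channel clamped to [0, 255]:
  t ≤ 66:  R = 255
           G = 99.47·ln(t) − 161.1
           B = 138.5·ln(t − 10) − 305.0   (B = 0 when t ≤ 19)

At 5893 K (t = 58.93):
  B = 138.5·ln(58.93 − 10) − 305.0 = 138.5·ln 48.93 − 305.0 = 138.5·3.8904 − 305.0 = 233.819.
At 2791 K (t = 27.91):
  B = 138.5·ln(27.91 − 10) − 305.0 = 138.5·ln 17.91 − 305.0 = 138.5·2.8854 − 305.0 = 94.622.
Gain = 94.622 / 233.819 = 0.4047 → 0.405.

0.405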